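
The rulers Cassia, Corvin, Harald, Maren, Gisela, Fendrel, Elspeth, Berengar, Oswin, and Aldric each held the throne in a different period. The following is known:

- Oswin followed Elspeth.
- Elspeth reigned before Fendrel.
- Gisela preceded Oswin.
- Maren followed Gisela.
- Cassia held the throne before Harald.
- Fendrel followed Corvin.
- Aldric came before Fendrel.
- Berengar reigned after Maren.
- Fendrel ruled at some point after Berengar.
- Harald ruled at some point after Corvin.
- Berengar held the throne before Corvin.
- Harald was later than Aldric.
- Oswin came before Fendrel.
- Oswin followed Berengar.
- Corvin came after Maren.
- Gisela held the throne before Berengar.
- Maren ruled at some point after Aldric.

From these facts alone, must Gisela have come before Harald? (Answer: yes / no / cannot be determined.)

yes

Chain the constraints: Gisela → Berengar → Corvin → Harald. Each link is directly stated, so Gisela comes before Harald.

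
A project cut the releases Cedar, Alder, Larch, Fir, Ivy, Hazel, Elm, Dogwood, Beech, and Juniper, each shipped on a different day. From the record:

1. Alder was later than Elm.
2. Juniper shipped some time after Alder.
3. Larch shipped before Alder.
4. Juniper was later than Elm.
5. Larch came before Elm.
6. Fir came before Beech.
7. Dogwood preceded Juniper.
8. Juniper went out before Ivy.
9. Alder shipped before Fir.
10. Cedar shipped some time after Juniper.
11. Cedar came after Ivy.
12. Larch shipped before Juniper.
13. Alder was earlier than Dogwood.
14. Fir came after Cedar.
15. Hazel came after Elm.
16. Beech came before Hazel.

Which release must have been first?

Larch

Larch has a chain of constraints placing it before every other release, so Larch must be first.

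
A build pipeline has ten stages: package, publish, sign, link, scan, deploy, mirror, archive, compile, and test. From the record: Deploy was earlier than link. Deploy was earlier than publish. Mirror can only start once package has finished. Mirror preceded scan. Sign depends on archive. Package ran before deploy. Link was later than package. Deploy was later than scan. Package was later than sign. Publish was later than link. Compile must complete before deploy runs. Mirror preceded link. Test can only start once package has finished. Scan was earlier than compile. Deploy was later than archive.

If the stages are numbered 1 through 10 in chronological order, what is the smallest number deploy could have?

Archive, compile, mirror, package, scan, and sign must all come before deploy — 6 forced predecessors.
Nothing else is forced ahead of deploy, so its earliest slot is position 6 + 1 = 7.

7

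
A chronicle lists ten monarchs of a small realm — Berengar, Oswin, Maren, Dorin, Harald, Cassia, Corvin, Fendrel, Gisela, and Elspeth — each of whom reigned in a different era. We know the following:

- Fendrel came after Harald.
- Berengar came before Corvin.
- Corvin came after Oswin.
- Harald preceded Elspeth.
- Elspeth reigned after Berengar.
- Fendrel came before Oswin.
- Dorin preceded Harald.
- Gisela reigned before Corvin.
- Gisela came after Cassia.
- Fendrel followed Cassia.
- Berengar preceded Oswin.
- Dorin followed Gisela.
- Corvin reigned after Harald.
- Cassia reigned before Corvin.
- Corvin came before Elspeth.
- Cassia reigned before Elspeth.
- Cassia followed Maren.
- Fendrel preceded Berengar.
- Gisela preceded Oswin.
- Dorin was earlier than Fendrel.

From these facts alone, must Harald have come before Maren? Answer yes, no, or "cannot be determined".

Tracing the constraints gives Maren → Cassia → Gisela → Dorin → Harald, so Maren must come before Harald.
That means Harald cannot be before Maren.

no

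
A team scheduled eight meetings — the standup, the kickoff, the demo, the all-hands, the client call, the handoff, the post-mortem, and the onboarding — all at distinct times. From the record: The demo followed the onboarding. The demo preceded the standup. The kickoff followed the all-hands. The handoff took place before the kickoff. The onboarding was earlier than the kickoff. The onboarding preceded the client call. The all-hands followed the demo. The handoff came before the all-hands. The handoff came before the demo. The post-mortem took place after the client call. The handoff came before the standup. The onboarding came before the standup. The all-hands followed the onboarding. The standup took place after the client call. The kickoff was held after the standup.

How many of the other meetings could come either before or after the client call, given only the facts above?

3

Forced before the client call: the onboarding; forced after the client call: the kickoff, the post-mortem, and the standup.
That leaves the all-hands, the demo, and the handoff with no forced order relative to the client call — 3.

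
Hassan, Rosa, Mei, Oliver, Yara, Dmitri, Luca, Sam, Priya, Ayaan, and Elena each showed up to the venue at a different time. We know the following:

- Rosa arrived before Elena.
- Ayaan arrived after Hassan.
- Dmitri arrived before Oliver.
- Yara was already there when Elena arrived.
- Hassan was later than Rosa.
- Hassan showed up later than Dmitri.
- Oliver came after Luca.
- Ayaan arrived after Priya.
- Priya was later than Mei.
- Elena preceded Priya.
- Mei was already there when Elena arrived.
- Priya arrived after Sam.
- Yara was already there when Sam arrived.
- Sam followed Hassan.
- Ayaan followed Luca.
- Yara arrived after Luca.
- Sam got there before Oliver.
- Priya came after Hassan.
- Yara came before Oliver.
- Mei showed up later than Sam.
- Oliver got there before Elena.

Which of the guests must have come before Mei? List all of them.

Dmitri, Hassan, Luca, Rosa, Sam, Yara

Directly stated before Mei: Sam.
Dmitri reaches Mei via Dmitri → Hassan → Sam → Mei.
Hassan reaches Mei via Hassan → Sam → Mei.
Luca reaches Mei via Luca → Yara → Sam → Mei.
Likewise Rosa and Yara each reach Mei by chaining the stated constraints.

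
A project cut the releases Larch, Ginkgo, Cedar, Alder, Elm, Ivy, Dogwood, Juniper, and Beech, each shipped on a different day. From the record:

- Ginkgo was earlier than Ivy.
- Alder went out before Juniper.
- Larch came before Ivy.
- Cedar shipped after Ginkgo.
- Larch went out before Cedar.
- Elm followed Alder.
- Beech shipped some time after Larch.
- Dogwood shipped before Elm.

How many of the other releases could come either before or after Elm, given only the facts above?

6

Forced before Elm: Alder and Dogwood.
That leaves Beech, Cedar, Ginkgo, Ivy, Juniper, and Larch with no forced order relative to Elm — 6.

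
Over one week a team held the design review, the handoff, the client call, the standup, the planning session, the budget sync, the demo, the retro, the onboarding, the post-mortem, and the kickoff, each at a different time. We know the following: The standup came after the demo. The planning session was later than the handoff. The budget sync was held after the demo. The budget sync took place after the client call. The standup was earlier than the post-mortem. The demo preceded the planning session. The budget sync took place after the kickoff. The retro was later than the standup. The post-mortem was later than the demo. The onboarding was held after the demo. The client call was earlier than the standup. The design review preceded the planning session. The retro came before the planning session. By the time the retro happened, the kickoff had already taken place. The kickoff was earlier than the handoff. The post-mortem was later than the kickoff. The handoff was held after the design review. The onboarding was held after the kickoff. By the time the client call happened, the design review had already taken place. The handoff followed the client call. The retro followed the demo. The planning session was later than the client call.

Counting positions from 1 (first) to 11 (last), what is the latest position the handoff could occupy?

The handoff must come before the planning session — 1 meeting forced after it.
Everything else can be placed before the handoff in some valid order, so the handoff can sit as late as position 11 − 1 = 10.

10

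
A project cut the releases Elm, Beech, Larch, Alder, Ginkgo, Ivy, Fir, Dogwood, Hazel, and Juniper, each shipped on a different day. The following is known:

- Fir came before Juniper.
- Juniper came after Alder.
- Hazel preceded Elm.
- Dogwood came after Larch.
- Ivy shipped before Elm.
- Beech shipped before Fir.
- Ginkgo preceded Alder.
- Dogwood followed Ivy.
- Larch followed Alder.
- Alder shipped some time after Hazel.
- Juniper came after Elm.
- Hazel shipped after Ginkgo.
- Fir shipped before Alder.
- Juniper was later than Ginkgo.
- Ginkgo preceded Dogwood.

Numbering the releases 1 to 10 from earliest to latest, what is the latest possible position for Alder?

Alder must come before Dogwood, Juniper, and Larch — 3 releases forced after it.
Everything else can be placed before Alder in some valid order, so Alder can sit as late as position 10 − 3 = 7.

7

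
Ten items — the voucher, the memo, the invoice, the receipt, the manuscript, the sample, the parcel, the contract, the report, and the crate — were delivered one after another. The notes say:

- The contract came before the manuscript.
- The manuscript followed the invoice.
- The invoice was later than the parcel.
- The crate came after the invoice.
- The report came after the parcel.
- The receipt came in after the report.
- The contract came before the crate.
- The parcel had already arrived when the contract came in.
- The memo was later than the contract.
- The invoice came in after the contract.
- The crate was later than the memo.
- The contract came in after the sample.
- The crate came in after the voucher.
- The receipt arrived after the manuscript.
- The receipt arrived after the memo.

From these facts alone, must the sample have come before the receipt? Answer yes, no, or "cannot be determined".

yes

Chain the constraints: the sample → the contract → the memo → the receipt. Each link is directly stated, so the sample comes before the receipt.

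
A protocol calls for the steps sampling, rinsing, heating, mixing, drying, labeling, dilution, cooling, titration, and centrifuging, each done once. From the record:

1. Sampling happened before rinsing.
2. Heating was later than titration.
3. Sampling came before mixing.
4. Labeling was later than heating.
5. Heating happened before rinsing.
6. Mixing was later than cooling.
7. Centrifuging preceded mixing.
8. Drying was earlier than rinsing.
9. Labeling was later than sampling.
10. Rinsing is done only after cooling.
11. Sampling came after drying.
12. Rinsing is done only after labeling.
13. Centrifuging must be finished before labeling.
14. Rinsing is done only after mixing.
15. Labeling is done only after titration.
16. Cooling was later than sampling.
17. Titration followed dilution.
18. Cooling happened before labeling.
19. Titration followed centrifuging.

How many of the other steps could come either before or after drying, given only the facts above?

4

Forced after drying: cooling, labeling, mixing, rinsing, and sampling.
That leaves centrifuging, dilution, heating, and titration with no forced order relative to drying — 4.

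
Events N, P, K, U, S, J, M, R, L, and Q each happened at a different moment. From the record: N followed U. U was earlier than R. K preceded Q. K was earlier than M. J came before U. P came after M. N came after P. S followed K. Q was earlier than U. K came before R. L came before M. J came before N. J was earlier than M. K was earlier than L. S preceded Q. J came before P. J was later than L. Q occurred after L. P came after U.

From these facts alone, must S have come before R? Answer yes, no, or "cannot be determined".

Chain the constraints: S → Q → U → R. Each link is directly stated, so S comes before R.

yes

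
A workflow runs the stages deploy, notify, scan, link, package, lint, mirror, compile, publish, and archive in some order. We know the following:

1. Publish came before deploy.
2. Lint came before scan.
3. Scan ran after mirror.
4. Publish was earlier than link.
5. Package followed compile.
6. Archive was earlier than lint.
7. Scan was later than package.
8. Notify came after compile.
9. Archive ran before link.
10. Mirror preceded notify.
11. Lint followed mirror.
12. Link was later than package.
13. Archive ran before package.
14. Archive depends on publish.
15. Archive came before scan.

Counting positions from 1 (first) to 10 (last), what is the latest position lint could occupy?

Lint must come before scan — 1 stage forced after it.
Everything else can be placed before lint in some valid order, so lint can sit as late as position 10 − 1 = 9.

9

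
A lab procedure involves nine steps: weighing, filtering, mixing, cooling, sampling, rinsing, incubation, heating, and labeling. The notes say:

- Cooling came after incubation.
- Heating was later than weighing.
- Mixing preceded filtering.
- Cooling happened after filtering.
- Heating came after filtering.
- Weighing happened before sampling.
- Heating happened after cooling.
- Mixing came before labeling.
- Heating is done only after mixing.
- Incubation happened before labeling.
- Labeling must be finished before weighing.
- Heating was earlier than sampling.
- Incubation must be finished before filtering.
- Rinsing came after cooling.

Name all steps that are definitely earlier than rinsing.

Directly stated before rinsing: cooling.
Filtering reaches rinsing via filtering → cooling → rinsing.
Incubation reaches rinsing via incubation → cooling → rinsing.
Mixing reaches rinsing via mixing → filtering → cooling → rinsing.
No chain forces heating (or any of the others) ahead of rinsing.

cooling, filtering, incubation, mixing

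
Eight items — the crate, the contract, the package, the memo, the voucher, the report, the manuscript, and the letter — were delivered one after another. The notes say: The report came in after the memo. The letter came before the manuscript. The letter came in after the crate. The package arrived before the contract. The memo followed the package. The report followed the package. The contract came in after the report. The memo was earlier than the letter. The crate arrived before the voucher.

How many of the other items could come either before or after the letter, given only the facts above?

3

Forced before the letter: the crate, the memo, and the package; forced after the letter: the manuscript.
That leaves the contract, the report, and the voucher with no forced order relative to the letter — 3.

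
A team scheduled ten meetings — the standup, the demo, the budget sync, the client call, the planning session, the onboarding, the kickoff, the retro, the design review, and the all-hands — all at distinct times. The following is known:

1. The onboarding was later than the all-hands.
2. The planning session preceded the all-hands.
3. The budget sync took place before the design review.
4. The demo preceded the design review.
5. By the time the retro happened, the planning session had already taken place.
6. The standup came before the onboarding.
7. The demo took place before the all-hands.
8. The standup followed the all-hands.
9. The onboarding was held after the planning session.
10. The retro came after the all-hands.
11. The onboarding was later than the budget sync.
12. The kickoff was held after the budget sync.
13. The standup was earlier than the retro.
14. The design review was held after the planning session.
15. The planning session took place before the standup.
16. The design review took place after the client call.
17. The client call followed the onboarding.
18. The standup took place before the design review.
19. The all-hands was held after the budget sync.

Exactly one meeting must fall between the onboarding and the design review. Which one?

the client call

Tracing the constraints gives the onboarding → the client call → the design review, so the client call sits after the onboarding and before the design review.
No other meeting is forced both after the onboarding and before the design review.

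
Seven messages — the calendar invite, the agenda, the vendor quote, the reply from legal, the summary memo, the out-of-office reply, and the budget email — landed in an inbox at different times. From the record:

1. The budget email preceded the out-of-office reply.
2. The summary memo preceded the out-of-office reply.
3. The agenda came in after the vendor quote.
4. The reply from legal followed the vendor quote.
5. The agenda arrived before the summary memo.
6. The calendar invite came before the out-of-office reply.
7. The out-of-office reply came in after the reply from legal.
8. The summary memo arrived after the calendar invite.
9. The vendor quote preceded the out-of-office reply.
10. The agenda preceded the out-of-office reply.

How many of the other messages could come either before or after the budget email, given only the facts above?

Forced after the budget email: the out-of-office reply.
That leaves the agenda, the calendar invite, the reply from legal, the summary memo, and the vendor quote with no forced order relative to the budget email — 5.

5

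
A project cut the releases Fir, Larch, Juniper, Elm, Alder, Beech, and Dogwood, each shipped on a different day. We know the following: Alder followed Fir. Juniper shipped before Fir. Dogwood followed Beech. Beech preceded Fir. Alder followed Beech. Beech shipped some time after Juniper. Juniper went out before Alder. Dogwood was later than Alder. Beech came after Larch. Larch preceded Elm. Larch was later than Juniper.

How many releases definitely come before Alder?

Directly stated before Alder: Beech, Fir, and Juniper.
Larch reaches Alder via Larch → Beech → Alder.
No chain forces Dogwood (or any of the others) ahead of Alder.
That's Beech, Fir, Juniper, and Larch — 4 in all.

4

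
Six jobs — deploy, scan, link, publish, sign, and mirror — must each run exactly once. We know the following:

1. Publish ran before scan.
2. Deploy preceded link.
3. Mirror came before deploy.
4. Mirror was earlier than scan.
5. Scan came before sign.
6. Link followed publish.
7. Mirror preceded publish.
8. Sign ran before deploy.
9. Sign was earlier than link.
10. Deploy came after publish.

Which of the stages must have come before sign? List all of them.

mirror, publish, scan

Directly stated before sign: scan.
Mirror reaches sign via mirror → scan → sign.
Publish reaches sign via publish → scan → sign.
No chain forces deploy (or any of the others) ahead of sign.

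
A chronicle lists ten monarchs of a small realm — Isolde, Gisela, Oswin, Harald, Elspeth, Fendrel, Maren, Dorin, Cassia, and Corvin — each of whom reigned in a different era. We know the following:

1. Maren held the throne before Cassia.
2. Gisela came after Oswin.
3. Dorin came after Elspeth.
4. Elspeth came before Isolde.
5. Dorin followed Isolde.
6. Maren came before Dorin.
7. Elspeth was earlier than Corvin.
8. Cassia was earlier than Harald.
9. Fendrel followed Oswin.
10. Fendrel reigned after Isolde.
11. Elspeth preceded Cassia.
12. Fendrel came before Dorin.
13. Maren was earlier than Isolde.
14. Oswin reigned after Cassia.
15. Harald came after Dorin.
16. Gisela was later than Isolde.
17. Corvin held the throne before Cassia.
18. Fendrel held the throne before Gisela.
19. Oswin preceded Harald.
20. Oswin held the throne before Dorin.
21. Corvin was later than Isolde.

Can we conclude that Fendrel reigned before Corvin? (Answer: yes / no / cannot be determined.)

Tracing the constraints gives Corvin → Cassia → Oswin → Fendrel, so Corvin must come before Fendrel.
That means Fendrel cannot be before Corvin.

no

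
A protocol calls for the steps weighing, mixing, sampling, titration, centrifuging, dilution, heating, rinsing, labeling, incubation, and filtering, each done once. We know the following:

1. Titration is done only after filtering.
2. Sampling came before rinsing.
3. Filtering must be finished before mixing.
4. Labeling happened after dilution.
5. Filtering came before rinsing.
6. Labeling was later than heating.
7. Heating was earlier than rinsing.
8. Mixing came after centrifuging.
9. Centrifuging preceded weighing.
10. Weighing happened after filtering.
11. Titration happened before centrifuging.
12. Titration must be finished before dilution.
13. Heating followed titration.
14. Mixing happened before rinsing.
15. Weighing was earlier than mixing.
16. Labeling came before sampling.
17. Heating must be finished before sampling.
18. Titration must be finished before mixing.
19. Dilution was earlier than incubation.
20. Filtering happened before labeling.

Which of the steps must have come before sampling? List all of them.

Directly stated before sampling: heating and labeling.
Dilution reaches sampling via dilution → labeling → sampling.
Filtering reaches sampling via filtering → labeling → sampling.
Titration reaches sampling via titration → heating → sampling.

dilution, filtering, heating, labeling, titration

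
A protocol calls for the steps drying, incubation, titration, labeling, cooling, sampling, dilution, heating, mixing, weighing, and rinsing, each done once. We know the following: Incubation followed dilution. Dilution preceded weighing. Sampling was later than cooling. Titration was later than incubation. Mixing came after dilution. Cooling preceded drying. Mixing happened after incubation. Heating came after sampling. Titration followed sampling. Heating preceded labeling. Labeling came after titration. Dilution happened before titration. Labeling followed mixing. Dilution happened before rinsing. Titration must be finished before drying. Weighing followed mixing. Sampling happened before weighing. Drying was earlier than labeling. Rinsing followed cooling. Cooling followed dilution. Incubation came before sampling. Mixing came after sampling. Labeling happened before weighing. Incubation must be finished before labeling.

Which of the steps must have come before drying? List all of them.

cooling, dilution, incubation, sampling, titration

Directly stated before drying: cooling and titration.
Dilution reaches drying via dilution → cooling → drying.
Incubation reaches drying via incubation → titration → drying.
Sampling reaches drying via sampling → titration → drying.
No chain forces labeling (or any of the others) ahead of drying.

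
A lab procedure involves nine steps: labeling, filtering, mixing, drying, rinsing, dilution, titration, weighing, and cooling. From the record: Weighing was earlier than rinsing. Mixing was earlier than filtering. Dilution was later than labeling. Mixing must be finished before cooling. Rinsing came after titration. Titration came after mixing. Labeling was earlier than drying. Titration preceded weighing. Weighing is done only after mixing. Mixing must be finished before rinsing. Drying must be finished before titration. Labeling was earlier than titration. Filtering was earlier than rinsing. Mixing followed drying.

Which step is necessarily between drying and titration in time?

Tracing the constraints gives drying → mixing → titration, so mixing sits after drying and before titration.
No other step is forced both after drying and before titration.

mixing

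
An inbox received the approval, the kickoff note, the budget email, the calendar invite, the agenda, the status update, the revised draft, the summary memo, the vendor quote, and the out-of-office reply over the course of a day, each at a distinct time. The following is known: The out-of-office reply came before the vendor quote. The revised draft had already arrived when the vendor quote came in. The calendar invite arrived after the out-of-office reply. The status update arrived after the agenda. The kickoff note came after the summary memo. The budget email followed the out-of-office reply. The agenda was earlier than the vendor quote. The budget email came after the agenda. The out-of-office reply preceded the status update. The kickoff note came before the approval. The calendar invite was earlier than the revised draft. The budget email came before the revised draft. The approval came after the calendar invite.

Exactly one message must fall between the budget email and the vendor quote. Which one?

the revised draft

Tracing the constraints gives the budget email → the revised draft → the vendor quote, so the revised draft sits after the budget email and before the vendor quote.
No other message is forced both after the budget email and before the vendor quote.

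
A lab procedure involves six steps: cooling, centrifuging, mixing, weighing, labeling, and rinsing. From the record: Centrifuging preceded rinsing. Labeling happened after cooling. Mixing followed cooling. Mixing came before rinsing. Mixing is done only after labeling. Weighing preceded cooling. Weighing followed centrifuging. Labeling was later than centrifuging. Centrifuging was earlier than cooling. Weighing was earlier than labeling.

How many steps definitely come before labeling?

3

Directly stated before labeling: centrifuging, cooling, and weighing.
No chain forces rinsing (or any of the others) ahead of labeling.
That's centrifuging, cooling, and weighing — 3 in all.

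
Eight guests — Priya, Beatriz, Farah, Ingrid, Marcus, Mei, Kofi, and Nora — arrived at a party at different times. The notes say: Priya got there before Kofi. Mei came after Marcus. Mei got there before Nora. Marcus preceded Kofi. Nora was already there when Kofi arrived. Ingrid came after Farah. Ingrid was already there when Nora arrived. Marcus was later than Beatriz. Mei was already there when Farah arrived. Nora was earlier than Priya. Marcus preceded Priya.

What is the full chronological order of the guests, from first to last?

Beatriz, Marcus, Mei, Farah, Ingrid, Nora, Priya, Kofi

The constraints fix every adjacent pair, so only one ordering works:
Beatriz → Marcus → Mei → Farah → Ingrid → Nora → Priya → Kofi.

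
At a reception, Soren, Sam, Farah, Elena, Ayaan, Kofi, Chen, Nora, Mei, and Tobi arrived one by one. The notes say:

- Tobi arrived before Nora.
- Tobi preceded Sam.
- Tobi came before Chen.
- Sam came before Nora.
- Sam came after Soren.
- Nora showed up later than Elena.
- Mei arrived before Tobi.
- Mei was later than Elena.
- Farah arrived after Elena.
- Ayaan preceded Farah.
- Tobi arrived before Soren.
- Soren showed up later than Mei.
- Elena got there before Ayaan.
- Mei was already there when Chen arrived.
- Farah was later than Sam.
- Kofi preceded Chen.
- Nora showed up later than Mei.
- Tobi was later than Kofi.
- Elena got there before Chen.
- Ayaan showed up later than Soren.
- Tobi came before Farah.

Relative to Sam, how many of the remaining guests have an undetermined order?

2

Forced before Sam: Elena, Kofi, Mei, Soren, and Tobi; forced after Sam: Farah and Nora.
That leaves Ayaan and Chen with no forced order relative to Sam — 2.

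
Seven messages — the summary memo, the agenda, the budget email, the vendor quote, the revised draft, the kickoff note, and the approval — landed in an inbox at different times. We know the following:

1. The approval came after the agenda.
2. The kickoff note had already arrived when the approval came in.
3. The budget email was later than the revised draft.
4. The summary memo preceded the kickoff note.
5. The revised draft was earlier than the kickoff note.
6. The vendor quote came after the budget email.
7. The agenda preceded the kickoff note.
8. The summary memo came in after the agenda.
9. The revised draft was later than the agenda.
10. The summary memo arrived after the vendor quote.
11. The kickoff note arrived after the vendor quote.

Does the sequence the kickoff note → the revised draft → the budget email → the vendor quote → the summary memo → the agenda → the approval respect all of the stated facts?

no

The constraints require the vendor quote before the kickoff note, but in the proposed sequence the kickoff note appears ahead of the vendor quote. That one violation is enough.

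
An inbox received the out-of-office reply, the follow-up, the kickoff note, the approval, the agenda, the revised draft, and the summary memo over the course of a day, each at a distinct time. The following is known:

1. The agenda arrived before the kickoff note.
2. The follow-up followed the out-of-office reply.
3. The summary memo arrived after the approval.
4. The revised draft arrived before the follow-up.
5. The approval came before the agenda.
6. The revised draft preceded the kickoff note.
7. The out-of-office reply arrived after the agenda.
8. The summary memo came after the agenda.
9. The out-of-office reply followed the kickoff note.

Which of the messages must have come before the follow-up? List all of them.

the agenda, the approval, the kickoff note, the out-of-office reply, the revised draft

Directly stated before the follow-up: the out-of-office reply and the revised draft.
The agenda reaches the follow-up via the agenda → the out-of-office reply → the follow-up.
The approval reaches the follow-up via the approval → the agenda → the out-of-office reply → the follow-up.
The kickoff note reaches the follow-up via the kickoff note → the out-of-office reply → the follow-up.
No chain forces the summary memo ahead of the follow-up.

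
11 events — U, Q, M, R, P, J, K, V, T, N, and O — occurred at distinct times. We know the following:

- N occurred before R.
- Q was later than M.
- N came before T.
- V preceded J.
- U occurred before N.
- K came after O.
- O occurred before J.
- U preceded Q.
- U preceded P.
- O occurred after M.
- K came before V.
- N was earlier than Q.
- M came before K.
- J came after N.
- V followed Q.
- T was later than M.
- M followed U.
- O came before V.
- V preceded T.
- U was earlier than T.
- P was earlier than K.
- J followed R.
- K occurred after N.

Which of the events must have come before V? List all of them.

K, M, N, O, P, Q, U

Directly stated before V: K, O, and Q.
M reaches V via M → K → V.
N reaches V via N → K → V.
P reaches V via P → K → V.
Likewise U reaches V by chaining the stated constraints.
No chain forces J (or any of the others) ahead of V.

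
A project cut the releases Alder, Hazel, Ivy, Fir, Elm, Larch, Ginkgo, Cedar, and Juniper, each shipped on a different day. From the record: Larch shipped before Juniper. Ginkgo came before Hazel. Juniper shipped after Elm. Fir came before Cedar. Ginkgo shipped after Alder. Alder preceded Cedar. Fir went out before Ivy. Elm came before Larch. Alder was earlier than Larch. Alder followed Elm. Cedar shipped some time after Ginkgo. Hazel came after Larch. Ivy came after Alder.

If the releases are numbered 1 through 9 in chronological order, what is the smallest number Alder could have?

Elm must come before Alder — 1 forced predecessor.
Nothing else is forced ahead of Alder, so its earliest slot is position 1 + 1 = 2.

2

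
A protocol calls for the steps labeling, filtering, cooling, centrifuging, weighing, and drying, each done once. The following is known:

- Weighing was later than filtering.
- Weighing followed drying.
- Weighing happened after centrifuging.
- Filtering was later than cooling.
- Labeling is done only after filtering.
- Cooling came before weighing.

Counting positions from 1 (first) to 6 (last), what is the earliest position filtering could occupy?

2

Cooling must come before filtering — 1 forced predecessor.
Nothing else is forced ahead of filtering, so its earliest slot is position 1 + 1 = 2.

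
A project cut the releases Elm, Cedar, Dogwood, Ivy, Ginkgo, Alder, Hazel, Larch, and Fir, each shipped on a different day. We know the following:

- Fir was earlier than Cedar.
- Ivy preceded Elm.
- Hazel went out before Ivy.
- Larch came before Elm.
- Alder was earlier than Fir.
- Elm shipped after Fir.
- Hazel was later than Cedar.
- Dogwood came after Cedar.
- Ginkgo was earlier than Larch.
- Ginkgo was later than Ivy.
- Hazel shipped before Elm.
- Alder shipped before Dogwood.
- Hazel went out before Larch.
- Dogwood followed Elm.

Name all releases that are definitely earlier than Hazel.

Directly stated before Hazel: Cedar.
Alder reaches Hazel via Alder → Fir → Cedar → Hazel.
Fir reaches Hazel via Fir → Cedar → Hazel.

Alder, Cedar, Fir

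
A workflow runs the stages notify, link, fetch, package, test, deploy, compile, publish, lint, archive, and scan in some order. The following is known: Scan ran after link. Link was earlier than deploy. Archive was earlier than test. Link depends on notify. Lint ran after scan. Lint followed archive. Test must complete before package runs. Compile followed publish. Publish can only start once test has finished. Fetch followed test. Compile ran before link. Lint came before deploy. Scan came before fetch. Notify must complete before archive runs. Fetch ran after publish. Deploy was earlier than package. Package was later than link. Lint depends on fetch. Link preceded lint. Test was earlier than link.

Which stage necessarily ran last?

package

Every other stage has a chain of constraints placing it before package, so package is last.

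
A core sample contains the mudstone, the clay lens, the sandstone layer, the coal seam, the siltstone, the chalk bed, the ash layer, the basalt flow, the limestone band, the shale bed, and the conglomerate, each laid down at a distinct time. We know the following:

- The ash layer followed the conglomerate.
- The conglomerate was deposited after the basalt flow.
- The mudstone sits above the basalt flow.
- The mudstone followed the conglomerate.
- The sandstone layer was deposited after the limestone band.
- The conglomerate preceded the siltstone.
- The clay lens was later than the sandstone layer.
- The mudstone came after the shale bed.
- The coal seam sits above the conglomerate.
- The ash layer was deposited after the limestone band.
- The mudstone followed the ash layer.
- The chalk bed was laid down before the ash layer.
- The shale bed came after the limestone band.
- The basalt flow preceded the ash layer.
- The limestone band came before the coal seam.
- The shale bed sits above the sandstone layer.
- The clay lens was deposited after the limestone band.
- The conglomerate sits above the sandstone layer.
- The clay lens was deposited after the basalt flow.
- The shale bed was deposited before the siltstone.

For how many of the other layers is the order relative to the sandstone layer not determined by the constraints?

Forced before the sandstone layer: the limestone band; forced after the sandstone layer: the ash layer, the clay lens, the coal seam, the conglomerate, the mudstone, the shale bed, and the siltstone.
That leaves the basalt flow and the chalk bed with no forced order relative to the sandstone layer — 2.

2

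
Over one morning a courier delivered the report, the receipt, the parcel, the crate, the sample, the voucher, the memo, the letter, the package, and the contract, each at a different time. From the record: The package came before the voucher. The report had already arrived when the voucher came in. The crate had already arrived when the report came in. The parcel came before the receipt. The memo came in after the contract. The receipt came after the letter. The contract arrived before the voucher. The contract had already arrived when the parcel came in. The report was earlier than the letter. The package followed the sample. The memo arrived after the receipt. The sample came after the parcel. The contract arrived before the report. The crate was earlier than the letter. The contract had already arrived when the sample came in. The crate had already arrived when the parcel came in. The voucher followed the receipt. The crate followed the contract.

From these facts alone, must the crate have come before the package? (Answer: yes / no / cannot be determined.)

Chain the constraints: the crate → the parcel → the sample → the package. Each link is directly stated, so the crate comes before the package.

yes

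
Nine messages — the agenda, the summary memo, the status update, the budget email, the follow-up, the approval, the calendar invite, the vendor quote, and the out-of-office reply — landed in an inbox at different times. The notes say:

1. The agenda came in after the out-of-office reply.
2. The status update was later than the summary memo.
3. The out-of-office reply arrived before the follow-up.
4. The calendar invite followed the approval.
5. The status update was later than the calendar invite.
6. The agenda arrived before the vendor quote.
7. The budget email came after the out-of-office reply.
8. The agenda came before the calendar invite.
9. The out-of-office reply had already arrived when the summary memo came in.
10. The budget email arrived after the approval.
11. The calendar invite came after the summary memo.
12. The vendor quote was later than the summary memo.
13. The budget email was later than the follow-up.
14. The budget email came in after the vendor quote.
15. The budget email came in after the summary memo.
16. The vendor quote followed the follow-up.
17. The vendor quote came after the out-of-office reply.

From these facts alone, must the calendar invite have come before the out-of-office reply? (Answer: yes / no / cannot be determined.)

Tracing the constraints gives the out-of-office reply → the summary memo → the calendar invite, so the out-of-office reply must come before the calendar invite.
That means the calendar invite cannot be before the out-of-office reply.

no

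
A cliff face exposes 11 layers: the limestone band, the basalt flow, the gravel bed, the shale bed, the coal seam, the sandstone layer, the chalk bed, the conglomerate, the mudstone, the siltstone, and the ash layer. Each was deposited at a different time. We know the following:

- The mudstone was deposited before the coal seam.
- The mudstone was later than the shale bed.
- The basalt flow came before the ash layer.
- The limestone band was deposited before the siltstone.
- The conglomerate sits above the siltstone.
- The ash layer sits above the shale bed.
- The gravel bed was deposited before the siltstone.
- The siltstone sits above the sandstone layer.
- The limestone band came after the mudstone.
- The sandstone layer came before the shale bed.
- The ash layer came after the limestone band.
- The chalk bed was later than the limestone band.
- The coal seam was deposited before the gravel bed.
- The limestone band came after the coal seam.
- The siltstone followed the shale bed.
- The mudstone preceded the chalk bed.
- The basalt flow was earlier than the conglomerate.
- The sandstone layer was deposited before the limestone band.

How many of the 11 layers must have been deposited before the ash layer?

6

Directly stated before the ash layer: the basalt flow, the limestone band, and the shale bed.
The coal seam reaches the ash layer via the coal seam → the limestone band → the ash layer.
The mudstone reaches the ash layer via the mudstone → the limestone band → the ash layer.
The sandstone layer reaches the ash layer via the sandstone layer → the shale bed → the ash layer.
That's the basalt flow, the coal seam, the limestone band, the mudstone, the sandstone layer, and the shale bed — 6 in all.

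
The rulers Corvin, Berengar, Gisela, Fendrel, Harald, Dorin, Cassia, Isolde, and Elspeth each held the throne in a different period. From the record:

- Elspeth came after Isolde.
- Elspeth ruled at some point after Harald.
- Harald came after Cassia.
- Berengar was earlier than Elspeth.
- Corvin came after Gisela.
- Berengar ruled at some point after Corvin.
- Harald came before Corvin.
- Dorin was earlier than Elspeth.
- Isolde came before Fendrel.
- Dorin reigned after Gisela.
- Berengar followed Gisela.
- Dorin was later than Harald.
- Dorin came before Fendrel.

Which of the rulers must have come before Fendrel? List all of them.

Directly stated before Fendrel: Dorin and Isolde.
Cassia reaches Fendrel via Cassia → Harald → Dorin → Fendrel.
Gisela reaches Fendrel via Gisela → Dorin → Fendrel.
Harald reaches Fendrel via Harald → Dorin → Fendrel.
No chain forces Corvin (or any of the others) ahead of Fendrel.

Cassia, Dorin, Gisela, Harald, Isolde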